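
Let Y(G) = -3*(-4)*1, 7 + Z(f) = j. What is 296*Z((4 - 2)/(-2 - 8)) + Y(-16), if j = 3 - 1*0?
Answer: -1172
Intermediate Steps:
j = 3 (j = 3 + 0 = 3)
Z(f) = -4 (Z(f) = -7 + 3 = -4)
Y(G) = 12 (Y(G) = 12*1 = 12)
296*Z((4 - 2)/(-2 - 8)) + Y(-16) = 296*(-4) + 12 = -1184 + 12 = -1172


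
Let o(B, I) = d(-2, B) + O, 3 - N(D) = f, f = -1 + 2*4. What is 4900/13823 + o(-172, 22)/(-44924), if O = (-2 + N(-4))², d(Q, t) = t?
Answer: 55501882/155246113 ≈ 0.35751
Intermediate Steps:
f = 7 (f = -1 + 8 = 7)
N(D) = -4 (N(D) = 3 - 1*7 = 3 - 7 = -4)
O = 36 (O = (-2 - 4)² = (-6)² = 36)
o(B, I) = 36 + B (o(B, I) = B + 36 = 36 + B)
4900/13823 + o(-172, 22)/(-44924) = 4900/13823 + (36 - 172)/(-44924) = 4900*(1/13823) - 136*(-1/44924) = 4900/13823 + 34/11231 = 55501882/155246113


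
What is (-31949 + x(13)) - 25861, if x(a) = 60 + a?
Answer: -57737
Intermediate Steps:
(-31949 + x(13)) - 25861 = (-31949 + (60 + 13)) - 25861 = (-31949 + 73) - 25861 = -31876 - 25861 = -57737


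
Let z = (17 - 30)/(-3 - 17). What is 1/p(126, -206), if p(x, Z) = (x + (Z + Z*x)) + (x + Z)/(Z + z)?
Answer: -4107/106928252 ≈ -3.8409e-5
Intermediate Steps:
z = 13/20 (z = -13/(-20) = -13*(-1/20) = 13/20 ≈ 0.65000)
p(x, Z) = Z + x + Z*x + (Z + x)/(13/20 + Z) (p(x, Z) = (x + (Z + Z*x)) + (x + Z)/(Z + 13/20) = (Z + x + Z*x) + (Z + x)/(13/20 + Z) = Z + x + Z*x + (Z + x)/(13/20 + Z))
1/p(126, -206) = 1/((20*(-206)**2 + 33*(-206) + 33*126 + 20*126*(-206)**2 + 33*(-206)*126)/(13 + 20*(-206))) = 1/((20*42436 - 6798 + 4158 + 20*126*42436 - 856548)/(13 - 4120)) = 1/((848720 - 6798 + 4158 + 106938720 - 856548)/(-4107)) = 1/(-1/4107*106928252) = 1/(-106928252/4107) = -4107/106928252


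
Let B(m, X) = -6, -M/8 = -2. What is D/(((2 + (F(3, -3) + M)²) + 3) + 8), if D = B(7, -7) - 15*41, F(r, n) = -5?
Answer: -621/134 ≈ -4.6343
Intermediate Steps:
M = 16 (M = -8*(-2) = 16)
D = -621 (D = -6 - 15*41 = -6 - 615 = -621)
D/(((2 + (F(3, -3) + M)²) + 3) + 8) = -621/(((2 + (-5 + 16)²) + 3) + 8) = -621/(((2 + 11²) + 3) + 8) = -621/(((2 + 121) + 3) + 8) = -621/((123 + 3) + 8) = -621/(126 + 8) = -621/134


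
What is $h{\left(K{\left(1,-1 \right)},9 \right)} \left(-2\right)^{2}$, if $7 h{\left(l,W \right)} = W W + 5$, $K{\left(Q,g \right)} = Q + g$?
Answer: $\frac{344}{7} \approx 49.143$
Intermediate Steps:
$h{\left(l,W \right)} = \frac{5}{7} + \frac{W^{2}}{7}$ ($h{\left(l,W \right)} = \frac{W W + 5}{7} = \frac{W^{2} + 5}{7} = \frac{5 + W^{2}}{7} = \frac{5}{7} + \frac{W^{2}}{7}$)
$h{\left(K{\left(1,-1 \right)},9 \right)} \left(-2\right)^{2} = \left(\frac{5}{7} + \frac{9^{2}}{7}\right) \left(-2\right)^{2} = \left(\frac{5}{7} + \frac{1}{7} \cdot 81\right) 4 = \left(\frac{5}{7} + \frac{81}{7}\right) 4 = \frac{86}{7} \cdot 4 = \frac{344}{7}$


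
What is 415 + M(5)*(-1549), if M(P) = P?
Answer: -7330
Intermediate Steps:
415 + M(5)*(-1549) = 415 + 5*(-1549) = 415 - 7745 = -7330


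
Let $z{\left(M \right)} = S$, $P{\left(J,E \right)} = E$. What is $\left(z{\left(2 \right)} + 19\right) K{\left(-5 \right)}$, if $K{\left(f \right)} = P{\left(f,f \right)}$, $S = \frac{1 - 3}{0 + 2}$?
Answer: $-90$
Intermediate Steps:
$S = -1$ ($S = - \frac{2}{2} = \left(-2\right) \frac{1}{2} = -1$)
$z{\left(M \right)} = -1$
$K{\left(f \right)} = f$
$\left(z{\left(2 \right)} + 19\right) K{\left(-5 \right)} = \left(-1 + 19\right) \left(-5\right) = 18 \left(-5\right) = -90$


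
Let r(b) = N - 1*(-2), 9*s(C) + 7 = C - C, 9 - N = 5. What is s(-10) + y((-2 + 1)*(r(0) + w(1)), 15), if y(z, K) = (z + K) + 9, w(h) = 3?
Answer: 128/9 ≈ 14.222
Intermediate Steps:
N = 4 (N = 9 - 1*5 = 9 - 5 = 4)
s(C) = -7/9 (s(C) = -7/9 + (C - C)/9 = -7/9 + (1/9)*0 = -7/9 + 0 = -7/9)
r(b) = 6 (r(b) = 4 - 1*(-2) = 4 + 2 = 6)
y(z, K) = 9 + K + z (y(z, K) = (K + z) + 9 = 9 + K + z)
s(-10) + y((-2 + 1)*(r(0) + w(1)), 15) = -7/9 + (9 + 15 + (-2 + 1)*(6 + 3)) = -7/9 + (9 + 15 - 1*9) = -7/9 + (9 + 15 - 9) = -7/9 + 15 = 128/9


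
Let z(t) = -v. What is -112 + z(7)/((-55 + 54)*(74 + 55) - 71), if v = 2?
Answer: -11199/100 ≈ -111.99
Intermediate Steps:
z(t) = -2 (z(t) = -1*2 = -2)
-112 + z(7)/((-55 + 54)*(74 + 55) - 71) = -112 - 2/((-55 + 54)*(74 + 55) - 71) = -112 - 2/(-1*129 - 71) = -112 - 2/(-129 - 71) = -112 - 2/(-200) = -112 - 2*(-1/200) = -112 + 1/100 = -11199/100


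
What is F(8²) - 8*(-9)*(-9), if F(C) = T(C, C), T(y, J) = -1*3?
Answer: -651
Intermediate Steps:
T(y, J) = -3
F(C) = -3
F(8²) - 8*(-9)*(-9) = -3 - 8*(-9)*(-9) = -3 - (-72)*(-9) = -3 - 1*648 = -3 - 648 = -651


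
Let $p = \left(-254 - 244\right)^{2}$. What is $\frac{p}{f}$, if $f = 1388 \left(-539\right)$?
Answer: $- \frac{62001}{187033} \approx -0.3315$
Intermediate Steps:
$f = -748132$
$p = 248004$ ($p = \left(-498\right)^{2} = 248004$)
$\frac{p}{f} = \frac{248004}{-748132} = 248004 \left(- \frac{1}{748132}\right) = - \frac{62001}{187033}$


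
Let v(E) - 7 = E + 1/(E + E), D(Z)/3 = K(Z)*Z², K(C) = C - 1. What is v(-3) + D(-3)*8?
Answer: -5161/6 ≈ -860.17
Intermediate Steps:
K(C) = -1 + C
D(Z) = 3*Z²*(-1 + Z) (D(Z) = 3*((-1 + Z)*Z²) = 3*(Z²*(-1 + Z)) = 3*Z²*(-1 + Z))
v(E) = 7 + E + 1/(2*E) (v(E) = 7 + (E + 1/(E + E)) = 7 + (E + 1/(2*E)) = 7 + E + 1/(2*E))
v(-3) + D(-3)*8 = (7 - 3 + (½)/(-3)) + (3*(-3)²*(-1 - 3))*8 = (7 - 3 + (½)*(-⅓)) + (3*9*(-4))*8 = (7 - 3 - ⅙) - 108*8 = 23/6 - 864 = -5161/6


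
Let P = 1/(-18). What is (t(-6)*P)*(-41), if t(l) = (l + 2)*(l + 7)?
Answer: -82/9 ≈ -9.1111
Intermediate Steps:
t(l) = (2 + l)*(7 + l)
P = -1/18 ≈ -0.055556
(t(-6)*P)*(-41) = ((14 + (-6)² + 9*(-6))*(-1/18))*(-41) = ((14 + 36 - 54)*(-1/18))*(-41) = -4*(-1/18)*(-41) = (2/9)*(-41) = -82/9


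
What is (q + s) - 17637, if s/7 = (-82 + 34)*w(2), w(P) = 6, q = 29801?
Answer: 10148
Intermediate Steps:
s = -2016 (s = 7*((-82 + 34)*6) = 7*(-48*6) = 7*(-288) = -2016)
(q + s) - 17637 = (29801 - 2016) - 17637 = 27785 - 17637 = 10148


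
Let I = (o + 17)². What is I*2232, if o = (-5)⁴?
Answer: 919950048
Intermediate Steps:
o = 625
I = 412164 (I = (625 + 17)² = 642² = 412164)
I*2232 = 412164*2232 = 919950048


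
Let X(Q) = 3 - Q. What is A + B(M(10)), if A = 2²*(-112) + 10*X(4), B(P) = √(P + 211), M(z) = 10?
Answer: -458 + √221 ≈ -443.13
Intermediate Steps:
B(P) = √(211 + P)
A = -458 (A = 2²*(-112) + 10*(3 - 1*4) = 4*(-112) + 10*(3 - 4) = -448 + 10*(-1) = -448 - 10 = -458)
A + B(M(10)) = -458 + √(211 + 10) = -458 + √221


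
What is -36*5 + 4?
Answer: -176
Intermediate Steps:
-36*5 + 4 = -180 + 4 = -176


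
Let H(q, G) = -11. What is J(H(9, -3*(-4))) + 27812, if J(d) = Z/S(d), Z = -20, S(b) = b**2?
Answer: 3365232/121 ≈ 27812.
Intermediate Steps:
J(d) = -20/d**2
J(H(9, -3*(-4))) + 27812 = -20/(-11)**2 + 27812 = -20*1/121 + 27812 = -20/121 + 27812 = 3365232/121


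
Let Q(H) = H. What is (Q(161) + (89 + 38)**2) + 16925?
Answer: 33215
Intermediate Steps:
(Q(161) + (89 + 38)**2) + 16925 = (161 + (89 + 38)**2) + 16925 = (161 + 127**2) + 16925 = (161 + 16129) + 16925 = 16290 + 16925 = 33215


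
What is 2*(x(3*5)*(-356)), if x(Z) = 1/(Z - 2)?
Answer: -712/13 ≈ -54.769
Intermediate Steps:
x(Z) = 1/(-2 + Z)
2*(x(3*5)*(-356)) = 2*(-356/(-2 + 3*5)) = 2*(-356/(-2 + 15)) = 2*(-356/13) = -712/13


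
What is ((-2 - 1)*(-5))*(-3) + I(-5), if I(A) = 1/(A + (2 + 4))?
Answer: -44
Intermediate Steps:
I(A) = 1/(6 + A) (I(A) = 1/(A + 6) = 1/(6 + A))
((-2 - 1)*(-5))*(-3) + I(-5) = ((-2 - 1)*(-5))*(-3) + 1/(6 - 5) = -3*(-5)*(-3) + 1/1 = 15*(-3) + 1 = -45 + 1 = -44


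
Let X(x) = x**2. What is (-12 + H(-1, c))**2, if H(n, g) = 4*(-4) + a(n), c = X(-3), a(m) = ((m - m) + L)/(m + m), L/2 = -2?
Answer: 676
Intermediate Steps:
L = -4 (L = 2*(-2) = -4)
a(m) = -2/m (a(m) = ((m - m) - 4)/(m + m) = (0 - 4)/((2*m)) = -2/m)
c = 9 (c = (-3)**2 = 9)
H(n, g) = -16 - 2/n (H(n, g) = 4*(-4) - 2/n = -16 - 2/n)
(-12 + H(-1, c))**2 = (-12 + (-16 - 2/(-1)))**2 = (-12 + (-16 - 2*(-1)))**2 = (-12 + (-16 + 2))**2 = (-12 - 14)**2 = (-26)**2 = 676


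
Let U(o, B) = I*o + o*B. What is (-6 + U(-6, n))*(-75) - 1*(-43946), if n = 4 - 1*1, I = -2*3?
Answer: 43046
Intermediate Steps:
I = -6
n = 3 (n = 4 - 1 = 3)
U(o, B) = -6*o + B*o (U(o, B) = -6*o + o*B = -6*o + B*o)
(-6 + U(-6, n))*(-75) - 1*(-43946) = (-6 - 6*(-6 + 3))*(-75) - 1*(-43946) = (-6 - 6*(-3))*(-75) + 43946 = (-6 + 18)*(-75) + 43946 = 12*(-75) + 43946 = -900 + 43946 = 43046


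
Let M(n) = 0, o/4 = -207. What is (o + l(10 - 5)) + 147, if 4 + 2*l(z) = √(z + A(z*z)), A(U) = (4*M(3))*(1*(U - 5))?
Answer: -683 + √5/2 ≈ -681.88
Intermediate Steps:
o = -828 (o = 4*(-207) = -828)
A(U) = 0 (A(U) = (4*0)*(1*(U - 5)) = 0*(1*(-5 + U)) = 0*(-5 + U) = 0)
l(z) = -2 + √z/2 (l(z) = -2 + √(z + 0)/2 = -2 + √z/2)
(o + l(10 - 5)) + 147 = (-828 + (-2 + √(10 - 5)/2)) + 147 = (-828 + (-2 + √5/2)) + 147 = (-830 + √5/2) + 147 = -683 + √5/2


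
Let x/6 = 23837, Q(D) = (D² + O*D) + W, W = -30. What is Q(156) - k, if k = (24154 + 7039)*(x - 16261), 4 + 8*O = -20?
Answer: -3954032035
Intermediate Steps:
O = -3 (O = -½ + (⅛)*(-20) = -½ - 5/2 = -3)
Q(D) = -30 + D² - 3*D (Q(D) = (D² - 3*D) - 30 = -30 + D² - 3*D)
x = 143022 (x = 6*23837 = 143022)
k = 3954055873 (k = (24154 + 7039)*(143022 - 16261) = 31193*126761 = 3954055873)
Q(156) - k = (-30 + 156² - 3*156) - 1*3954055873 = (-30 + 24336 - 468) - 3954055873 = 23838 - 3954055873 = -3954032035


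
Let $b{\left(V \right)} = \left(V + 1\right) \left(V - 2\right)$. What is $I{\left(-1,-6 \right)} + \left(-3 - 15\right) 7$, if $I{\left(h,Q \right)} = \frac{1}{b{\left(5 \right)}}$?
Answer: $- \frac{2267}{18} \approx -125.94$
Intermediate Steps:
$b{\left(V \right)} = \left(1 + V\right) \left(-2 + V\right)$
$I{\left(h,Q \right)} = \frac{1}{18}$ ($I{\left(h,Q \right)} = \frac{1}{-2 + 5^{2} - 5} = \frac{1}{-2 + 25 - 5} = \frac{1}{18}$)
$I{\left(-1,-6 \right)} + \left(-3 - 15\right) 7 = \frac{1}{18} + \left(-3 - 15\right) 7 = \frac{1}{18} - 126 = - \frac{2267}{18}$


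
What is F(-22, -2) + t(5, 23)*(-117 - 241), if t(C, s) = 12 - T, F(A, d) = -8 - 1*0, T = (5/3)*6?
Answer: -724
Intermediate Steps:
T = 10 (T = (5*(⅓))*6 = (5/3)*6 = 10)
F(A, d) = -8 (F(A, d) = -8 + 0 = -8)
t(C, s) = 2 (t(C, s) = 12 - 1*10 = 12 - 10 = 2)
F(-22, -2) + t(5, 23)*(-117 - 241) = -8 + 2*(-117 - 241) = -8 + 2*(-358) = -8 - 716 = -724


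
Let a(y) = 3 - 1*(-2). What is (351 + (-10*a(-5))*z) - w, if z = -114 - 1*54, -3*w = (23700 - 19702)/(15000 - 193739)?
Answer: 4692430969/536217 ≈ 8751.0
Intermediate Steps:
a(y) = 5 (a(y) = 3 + 2 = 5)
w = 3998/536217 (w = -(23700 - 19702)/(3*(15000 - 193739)) = -3998/(3*(-178739)) = -3998*(-1)/(3*178739) = -⅓*(-3998/178739) = 3998/536217 ≈ 0.0074559)
z = -168 (z = -114 - 54 = -168)
(351 + (-10*a(-5))*z) - w = (351 - 10*5*(-168)) - 1*3998/536217 = (351 - 50*(-168)) - 3998/536217 = (351 + 8400) - 3998/536217 = 8751 - 3998/536217 = 4692430969/536217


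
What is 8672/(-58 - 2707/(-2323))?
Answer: -20145056/132027 ≈ -152.58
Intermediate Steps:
8672/(-58 - 2707/(-2323)) = 8672/(-58 - 2707*(-1/2323)) = 8672/(-58 + 2707/2323) = 8672/(-132027/2323) = 8672*(-2323/132027) = -20145056/132027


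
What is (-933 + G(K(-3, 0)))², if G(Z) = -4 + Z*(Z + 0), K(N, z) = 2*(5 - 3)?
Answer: 848241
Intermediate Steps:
K(N, z) = 4 (K(N, z) = 2*2 = 4)
G(Z) = -4 + Z² (G(Z) = -4 + Z*Z = -4 + Z²)
(-933 + G(K(-3, 0)))² = (-933 + (-4 + 4²))² = (-933 + (-4 + 16))² = (-933 + 12)² = (-921)² = 848241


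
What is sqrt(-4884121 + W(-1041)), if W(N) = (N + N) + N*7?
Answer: I*sqrt(4893490) ≈ 2212.1*I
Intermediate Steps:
W(N) = 9*N (W(N) = 2*N + 7*N = 9*N)
sqrt(-4884121 + W(-1041)) = sqrt(-4884121 + 9*(-1041)) = sqrt(-4884121 - 9369) = sqrt(-4893490) = I*sqrt(4893490)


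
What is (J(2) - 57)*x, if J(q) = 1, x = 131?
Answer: -7336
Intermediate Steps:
(J(2) - 57)*x = (1 - 57)*131 = -56*131 = -7336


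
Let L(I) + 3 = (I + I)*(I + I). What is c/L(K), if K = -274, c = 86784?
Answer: 86784/300301 ≈ 0.28899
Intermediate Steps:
L(I) = -3 + 4*I**2 (L(I) = -3 + (I + I)*(I + I) = -3 + (2*I)*(2*I) = -3 + 4*I**2)
c/L(K) = 86784/(-3 + 4*(-274)**2) = 86784/(-3 + 4*75076) = 86784/(-3 + 300304) = 86784/300301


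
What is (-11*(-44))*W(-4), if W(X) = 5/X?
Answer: -605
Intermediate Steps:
(-11*(-44))*W(-4) = (-11*(-44))*(5/(-4)) = 484*(5*(-¼)) = 484*(-5/4) = -605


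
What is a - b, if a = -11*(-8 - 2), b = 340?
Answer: -230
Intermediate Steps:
a = 110 (a = -11*(-10) = 110)
a - b = 110 - 1*340 = 110 - 340 = -230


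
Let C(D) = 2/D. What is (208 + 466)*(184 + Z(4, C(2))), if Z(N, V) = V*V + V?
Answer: 125364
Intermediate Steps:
Z(N, V) = V + V² (Z(N, V) = V² + V = V + V²)
(208 + 466)*(184 + Z(4, C(2))) = (208 + 466)*(184 + (2/2)*(1 + 2/2)) = 674*(184 + (2*(½))*(1 + 2*(½))) = 674*(184 + 1*(1 + 1)) = 674*(184 + 1*2) = 674*(184 + 2) = 674*186 = 125364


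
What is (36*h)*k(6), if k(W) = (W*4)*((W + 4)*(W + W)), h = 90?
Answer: 9331200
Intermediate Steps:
k(W) = 8*W**2*(4 + W) (k(W) = (4*W)*((4 + W)*(2*W)) = (4*W)*(2*W*(4 + W)) = 8*W**2*(4 + W))
(36*h)*k(6) = (36*90)*(8*6**2*(4 + 6)) = 3240*(8*36*10) = 3240*2880 = 9331200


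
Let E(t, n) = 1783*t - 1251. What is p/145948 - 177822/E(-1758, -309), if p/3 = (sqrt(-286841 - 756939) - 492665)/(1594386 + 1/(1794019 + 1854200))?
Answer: 10062782978449732015509/177469926907350423515180 + 10944657*I*sqrt(260945)/424465625391293090 ≈ 0.056701 + 1.3171e-8*I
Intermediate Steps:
E(t, n) = -1251 + 1783*t
p = -1078409888181/1163333859707 + 21889314*I*sqrt(260945)/5816669298535 (p = 3*((sqrt(-286841 - 756939) - 492665)/(1594386 + 1/(1794019 + 1854200))) = 3*((sqrt(-1043780) - 492665)/(1594386 + 1/3648219)) = 3*((2*I*sqrt(260945) - 492665)/(1594386 + 1/3648219)) = 3*((-492665 + 2*I*sqrt(260945))/(5816669298535/3648219)) = 3*((-492665 + 2*I*sqrt(260945))*(3648219/5816669298535)) = 3*(-359469962727/1163333859707 + 7296438*I*sqrt(260945)/5816669298535) = -1078409888181/1163333859707 + 21889314*I*sqrt(260945)/5816669298535 ≈ -0.927 + 0.0019223*I)
p/145948 - 177822/E(-1758, -309) = (-1078409888181/1163333859707 + 21889314*I*sqrt(260945)/5816669298535)/145948 - 177822/(-1251 + 1783*(-1758)) = (-1078409888181/1163333859707 + 21889314*I*sqrt(260945)/5816669298535)*(1/145948) - 177822/(-1251 - 3134514) = (-1078409888181/169786250156517236 + 10944657*I*sqrt(260945)/424465625391293090) - 177822/(-3135765) = (-1078409888181/169786250156517236 + 10944657*I*sqrt(260945)/424465625391293090) - 177822*(-1/3135765) = (-1078409888181/169786250156517236 + 10944657*I*sqrt(260945)/424465625391293090) + 59274/1045255 = 10062782978449732015509/177469926907350423515180 + 10944657*I*sqrt(260945)/424465625391293090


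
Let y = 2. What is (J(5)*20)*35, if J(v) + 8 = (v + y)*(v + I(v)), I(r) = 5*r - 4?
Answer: 121800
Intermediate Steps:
I(r) = -4 + 5*r
J(v) = -8 + (-4 + 6*v)*(2 + v) (J(v) = -8 + (v + 2)*(v + (-4 + 5*v)) = -8 + (2 + v)*(-4 + 6*v) = -8 + (-4 + 6*v)*(2 + v))
(J(5)*20)*35 = ((-16 + 6*5² + 8*5)*20)*35 = ((-16 + 6*25 + 40)*20)*35 = ((-16 + 150 + 40)*20)*35 = (174*20)*35 = 3480*35 = 121800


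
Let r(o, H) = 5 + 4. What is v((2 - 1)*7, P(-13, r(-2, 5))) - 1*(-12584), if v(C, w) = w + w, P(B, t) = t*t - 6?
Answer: 12734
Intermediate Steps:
r(o, H) = 9
P(B, t) = -6 + t**2 (P(B, t) = t**2 - 6 = -6 + t**2)
v(C, w) = 2*w
v((2 - 1)*7, P(-13, r(-2, 5))) - 1*(-12584) = 2*(-6 + 9**2) - 1*(-12584) = 2*(-6 + 81) + 12584 = 2*75 + 12584 = 150 + 12584 = 12734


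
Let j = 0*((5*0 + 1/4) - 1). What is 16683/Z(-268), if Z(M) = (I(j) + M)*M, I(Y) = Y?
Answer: 249/1072 ≈ 0.23228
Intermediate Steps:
j = 0 (j = 0*((0 + 1*(1/4)) - 1) = 0*((0 + 1/4) - 1) = 0*(1/4 - 1) = 0*(-3/4) = 0)
Z(M) = M**2 (Z(M) = (0 + M)*M = M*M = M**2)
16683/Z(-268) = 16683/((-268)**2) = 16683/71824 = 16683*(1/71824) = 249/1072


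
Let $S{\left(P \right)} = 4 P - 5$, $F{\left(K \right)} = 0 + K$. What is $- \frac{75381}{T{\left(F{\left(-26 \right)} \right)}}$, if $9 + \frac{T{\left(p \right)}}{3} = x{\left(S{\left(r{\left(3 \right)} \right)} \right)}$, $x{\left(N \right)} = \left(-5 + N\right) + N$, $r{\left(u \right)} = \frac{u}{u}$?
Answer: $\frac{25127}{16} \approx 1570.4$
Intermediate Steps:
$r{\left(u \right)} = 1$
$F{\left(K \right)} = K$
$S{\left(P \right)} = -5 + 4 P$
$x{\left(N \right)} = -5 + 2 N$
$T{\left(p \right)} = -48$ ($T{\left(p \right)} = -27 + 3 \left(-5 + 2 \left(-5 + 4 \cdot 1\right)\right) = -27 + 3 \left(-5 + 2 \left(-5 + 4\right)\right) = -27 + 3 \left(-5 + 2 \left(-1\right)\right) = -27 + 3 \left(-5 - 2\right) = -27 + 3 \left(-7\right) = -27 - 21 = -48$)
$- \frac{75381}{T{\left(F{\left(-26 \right)} \right)}} = - \frac{75381}{-48} = \left(-75381\right) \left(- \frac{1}{48}\right) = \frac{25127}{16}$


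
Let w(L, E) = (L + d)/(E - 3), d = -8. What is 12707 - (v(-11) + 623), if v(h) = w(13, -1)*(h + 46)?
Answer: 48511/4 ≈ 12128.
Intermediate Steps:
w(L, E) = (-8 + L)/(-3 + E) (w(L, E) = (L - 8)/(E - 3) = (-8 + L)/(-3 + E))
v(h) = -115/2 - 5*h/4 (v(h) = ((-8 + 13)/(-3 - 1))*(h + 46) = (5/(-4))*(46 + h) = (-1/4*5)*(46 + h) = -5*(46 + h)/4 = -115/2 - 5*h/4)
12707 - (v(-11) + 623) = 12707 - ((-115/2 - 5/4*(-11)) + 623) = 12707 - ((-115/2 + 55/4) + 623) = 12707 - (-175/4 + 623) = 12707 - 1*2317/4 = 12707 - 2317/4 = 48511/4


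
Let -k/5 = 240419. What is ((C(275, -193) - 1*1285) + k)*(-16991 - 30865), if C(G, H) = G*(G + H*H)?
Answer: -436241896320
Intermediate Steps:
k = -1202095 (k = -5*240419 = -1202095)
C(G, H) = G*(G + H²)
((C(275, -193) - 1*1285) + k)*(-16991 - 30865) = ((275*(275 + (-193)²) - 1*1285) - 1202095)*(-16991 - 30865) = ((275*(275 + 37249) - 1285) - 1202095)*(-47856) = ((275*37524 - 1285) - 1202095)*(-47856) = ((10319100 - 1285) - 1202095)*(-47856) = (10317815 - 1202095)*(-47856) = 9115720*(-47856) = -436241896320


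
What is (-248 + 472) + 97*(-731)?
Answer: -70683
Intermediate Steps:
(-248 + 472) + 97*(-731) = 224 - 70907 = -70683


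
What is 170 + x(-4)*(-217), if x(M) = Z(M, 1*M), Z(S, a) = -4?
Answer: 1038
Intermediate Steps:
x(M) = -4
170 + x(-4)*(-217) = 170 - 4*(-217) = 170 + 868 = 1038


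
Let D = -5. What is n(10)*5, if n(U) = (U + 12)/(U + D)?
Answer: 22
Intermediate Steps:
n(U) = (12 + U)/(-5 + U) (n(U) = (U + 12)/(U - 5) = (12 + U)/(-5 + U))
n(10)*5 = ((12 + 10)/(-5 + 10))*5 = (22/5)*5 = 22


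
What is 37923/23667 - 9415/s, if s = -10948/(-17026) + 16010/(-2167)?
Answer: 1371772496343437/981635938108 ≈ 1397.4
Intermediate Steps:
s = -124430972/18447671 (s = -10948*(-1/17026) + 16010*(-1/2167) = 5474/8513 - 16010/2167 = -124430972/18447671 ≈ -6.7451)
37923/23667 - 9415/s = 37923/23667 - 9415/(-124430972/18447671) = 37923*(1/23667) - 9415*(-18447671/124430972) = 12641/7889 + 173684822465/124430972 = 1371772496343437/981635938108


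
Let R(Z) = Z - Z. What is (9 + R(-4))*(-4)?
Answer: -36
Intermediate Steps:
R(Z) = 0
(9 + R(-4))*(-4) = (9 + 0)*(-4) = 9*(-4) = -36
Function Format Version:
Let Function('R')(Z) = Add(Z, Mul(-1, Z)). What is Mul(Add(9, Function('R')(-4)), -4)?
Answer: -36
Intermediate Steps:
Function('R')(Z) = 0
Mul(Add(9, Function('R')(-4)), -4) = Mul(Add(9, 0), -4) = Mul(9, -4) = -36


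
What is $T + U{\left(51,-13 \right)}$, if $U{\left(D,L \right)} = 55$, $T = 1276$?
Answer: $1331$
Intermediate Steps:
$T + U{\left(51,-13 \right)} = 1276 + 55 = 1331$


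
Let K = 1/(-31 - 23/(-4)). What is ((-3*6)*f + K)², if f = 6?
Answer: 119071744/10201 ≈ 11673.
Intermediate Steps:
K = -4/101 (K = 1/(-31 - 23*(-¼)) = 1/(-31 + 23/4) = 1/(-101/4) = -4/101 ≈ -0.039604)
((-3*6)*f + K)² = (-3*6*6 - 4/101)² = (-18*6 - 4/101)² = (-108 - 4/101)² = (-10912/101)² = 119071744/10201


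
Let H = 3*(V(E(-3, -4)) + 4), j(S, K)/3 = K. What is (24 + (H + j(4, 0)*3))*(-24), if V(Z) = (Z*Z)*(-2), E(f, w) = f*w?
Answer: 19872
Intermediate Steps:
j(S, K) = 3*K
V(Z) = -2*Z² (V(Z) = Z²*(-2) = -2*Z²)
H = -852 (H = 3*(-2*(-3*(-4))² + 4) = 3*(-2*12² + 4) = 3*(-2*144 + 4) = 3*(-288 + 4) = 3*(-284) = -852)
(24 + (H + j(4, 0)*3))*(-24) = (24 + (-852 + (3*0)*3))*(-24) = (24 + (-852 + 0*3))*(-24) = (24 + (-852 + 0))*(-24) = (24 - 852)*(-24) = -828*(-24) = 19872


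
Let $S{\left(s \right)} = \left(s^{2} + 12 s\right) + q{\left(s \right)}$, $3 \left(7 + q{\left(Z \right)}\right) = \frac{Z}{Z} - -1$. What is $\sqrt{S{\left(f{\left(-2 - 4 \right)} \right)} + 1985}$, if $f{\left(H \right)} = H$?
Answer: $\frac{2 \sqrt{4371}}{3} \approx 44.076$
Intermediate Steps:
$q{\left(Z \right)} = - \frac{19}{3}$ ($q{\left(Z \right)} = -7 + \frac{\frac{Z}{Z} - -1}{3} = -7 + \frac{1 + 1}{3} = -7 + \frac{1}{3} \cdot 2 = -7 + \frac{2}{3} = - \frac{19}{3}$)
$S{\left(s \right)} = - \frac{19}{3} + s^{2} + 12 s$ ($S{\left(s \right)} = \left(s^{2} + 12 s\right) - \frac{19}{3} = - \frac{19}{3} + s^{2} + 12 s$)
$\sqrt{S{\left(f{\left(-2 - 4 \right)} \right)} + 1985} = \sqrt{\left(- \frac{19}{3} + \left(-2 - 4\right)^{2} + 12 \left(-2 - 4\right)\right) + 1985} = \sqrt{\left(- \frac{19}{3} + \left(-6\right)^{2} + 12 \left(-6\right)\right) + 1985} = \sqrt{\left(- \frac{19}{3} + 36 - 72\right) + 1985} = \sqrt{- \frac{127}{3} + 1985} = \sqrt{\frac{5828}{3}} = \frac{2 \sqrt{4371}}{3}$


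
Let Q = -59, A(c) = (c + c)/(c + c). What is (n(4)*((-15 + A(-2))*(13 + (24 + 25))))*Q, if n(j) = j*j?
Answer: 819392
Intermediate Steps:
A(c) = 1 (A(c) = (2*c)/((2*c)) = (2*c)*(1/(2*c)) = 1)
n(j) = j**2
(n(4)*((-15 + A(-2))*(13 + (24 + 25))))*Q = (4**2*((-15 + 1)*(13 + (24 + 25))))*(-59) = (16*(-14*(13 + 49)))*(-59) = (16*(-14*62))*(-59) = (16*(-868))*(-59) = -13888*(-59) = 819392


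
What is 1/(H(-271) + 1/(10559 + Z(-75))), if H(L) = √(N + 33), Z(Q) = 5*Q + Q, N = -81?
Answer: 10109/4905210289 - 408767524*I*√3/4905210289 ≈ 2.0609e-6 - 0.14434*I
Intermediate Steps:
Z(Q) = 6*Q
H(L) = 4*I*√3 (H(L) = √(-81 + 33) = √(-48) = 4*I*√3)
1/(H(-271) + 1/(10559 + Z(-75))) = 1/(4*I*√3 + 1/(10559 + 6*(-75))) = 1/(4*I*√3 + 1/(10559 - 450)) = 1/(4*I*√3 + 1/10109) = 1/(1/10109 + 4*I*√3)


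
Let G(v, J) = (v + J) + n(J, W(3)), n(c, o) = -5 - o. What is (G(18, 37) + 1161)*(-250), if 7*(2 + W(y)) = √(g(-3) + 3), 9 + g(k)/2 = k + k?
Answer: -303250 + 750*I*√3/7 ≈ -3.0325e+5 + 185.58*I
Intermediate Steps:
g(k) = -18 + 4*k (g(k) = -18 + 2*(k + k) = -18 + 2*(2*k) = -18 + 4*k)
W(y) = -2 + 3*I*√3/7 (W(y) = -2 + √((-18 + 4*(-3)) + 3)/7 = -2 + √((-18 - 12) + 3)/7 = -2 + √(-30 + 3)/7 = -2 + √(-27)/7 = -2 + (3*I*√3)/7 = -2 + 3*I*√3/7)
G(v, J) = -3 + J + v - 3*I*√3/7 (G(v, J) = (v + J) + (-5 - (-2 + 3*I*√3/7)) = (J + v) + (-5 + (2 - 3*I*√3/7)) = (J + v) + (-3 - 3*I*√3/7) = -3 + J + v - 3*I*√3/7)
(G(18, 37) + 1161)*(-250) = ((-3 + 37 + 18 - 3*I*√3/7) + 1161)*(-250) = ((52 - 3*I*√3/7) + 1161)*(-250) = (1213 - 3*I*√3/7)*(-250) = -303250 + 750*I*√3/7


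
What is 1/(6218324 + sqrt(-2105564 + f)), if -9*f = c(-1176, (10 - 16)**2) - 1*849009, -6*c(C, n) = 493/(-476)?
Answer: 9402105888/58465343734870997 - 6*I*sqrt(127721129970)/58465343734870997 ≈ 1.6082e-7 - 3.6676e-11*I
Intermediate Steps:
c(C, n) = 29/168 (c(C, n) = -493/(6*(-476)) = -493*(-1)/(6*476) = -1/6*(-29/28) = 29/168)
f = 142633483/1512 (f = -(29/168 - 1*849009)/9 = -(29/168 - 849009)/9 = -1/9*(-142633483/168) = 142633483/1512 ≈ 94334.)
1/(6218324 + sqrt(-2105564 + f)) = 1/(6218324 + sqrt(-2105564 + 142633483/1512)) = 1/(6218324 + sqrt(-3040979285/1512)) = 1/(6218324 + I*sqrt(127721129970)/252)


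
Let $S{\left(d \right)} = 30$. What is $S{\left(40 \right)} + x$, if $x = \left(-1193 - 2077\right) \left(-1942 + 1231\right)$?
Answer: $2325000$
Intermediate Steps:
$x = 2324970$ ($x = \left(-3270\right) \left(-711\right) = 2324970$)
$S{\left(40 \right)} + x = 30 + 2324970 = 2325000$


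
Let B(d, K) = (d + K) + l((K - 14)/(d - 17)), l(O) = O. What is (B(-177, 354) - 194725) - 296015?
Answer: -47584781/97 ≈ -4.9057e+5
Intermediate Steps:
B(d, K) = K + d + (-14 + K)/(-17 + d) (B(d, K) = (d + K) + (K - 14)/(d - 17) = (K + d) + (-14 + K)/(-17 + d) = K + d + (-14 + K)/(-17 + d))
(B(-177, 354) - 194725) - 296015 = ((-14 + 354 + (-17 - 177)*(354 - 177))/(-17 - 177) - 194725) - 296015 = ((-14 + 354 - 194*177)/(-194) - 194725) - 296015 = (-(-14 + 354 - 34338)/194 - 194725) - 296015 = (-1/194*(-33998) - 194725) - 296015 = (16999/97 - 194725) - 296015 = -18871326/97 - 296015 = -47584781/97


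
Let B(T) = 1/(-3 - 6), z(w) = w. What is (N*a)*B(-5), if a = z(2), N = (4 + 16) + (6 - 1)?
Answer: -50/9 ≈ -5.5556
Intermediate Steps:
N = 25 (N = 20 + 5 = 25)
a = 2
B(T) = -1/9 (B(T) = 1/(-9) = -1/9)
(N*a)*B(-5) = (25*2)*(-1/9) = 50*(-1/9) = -50/9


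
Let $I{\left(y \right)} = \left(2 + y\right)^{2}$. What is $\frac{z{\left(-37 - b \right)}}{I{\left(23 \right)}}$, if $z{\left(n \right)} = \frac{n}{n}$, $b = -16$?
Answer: $\frac{1}{625} \approx 0.0016$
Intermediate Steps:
$z{\left(n \right)} = 1$
$\frac{z{\left(-37 - b \right)}}{I{\left(23 \right)}} = 1 \frac{1}{\left(2 + 23\right)^{2}} = 1 \frac{1}{25^{2}} = 1 \cdot \frac{1}{625} = \frac{1}{625}$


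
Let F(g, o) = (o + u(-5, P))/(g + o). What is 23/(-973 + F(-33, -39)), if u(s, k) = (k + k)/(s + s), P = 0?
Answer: -552/23339 ≈ -0.023651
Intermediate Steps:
u(s, k) = k/s (u(s, k) = (2*k)/((2*s)) = (2*k)*(1/(2*s)) = k/s)
F(g, o) = o/(g + o) (F(g, o) = (o + 0/(-5))/(g + o) = (o + 0*(-⅕))/(g + o) = (o + 0)/(g + o) = o/(g + o))
23/(-973 + F(-33, -39)) = 23/(-973 - 39/(-33 - 39)) = 23/(-973 - 39/(-72)) = 23/(-973 - 39*(-1/72)) = 23/(-973 + 13/24) = 23/(-23339/24) = 23*(-24/23339) = -552/23339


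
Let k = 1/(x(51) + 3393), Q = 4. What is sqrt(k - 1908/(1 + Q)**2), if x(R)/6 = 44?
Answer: I*sqrt(25516830867)/18285 ≈ 8.7361*I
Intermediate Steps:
x(R) = 264 (x(R) = 6*44 = 264)
k = 1/3657 (k = 1/(264 + 3393) = 1/3657 ≈ 0.00027345)
sqrt(k - 1908/(1 + Q)**2) = sqrt(1/3657 - 1908/(1 + 4)**2) = sqrt(1/3657 - 1908/(5**2)) = sqrt(1/3657 - 1908/25) = sqrt(-6977531/91425) = I*sqrt(25516830867)/18285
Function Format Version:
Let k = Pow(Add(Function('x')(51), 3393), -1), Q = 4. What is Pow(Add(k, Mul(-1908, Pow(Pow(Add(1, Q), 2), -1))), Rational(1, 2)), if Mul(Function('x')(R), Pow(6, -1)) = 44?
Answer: Mul(Rational(1, 18285), I, Pow(25516830867, Rational(1, 2))) ≈ Mul(8.7361, I)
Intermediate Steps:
Function('x')(R) = 264 (Function('x')(R) = Mul(6, 44) = 264)
k = Rational(1, 3657) (k = Pow(Add(264, 3393), -1) = Pow(3657, -1) = Rational(1, 3657) ≈ 0.00027345)
Pow(Add(k, Mul(-1908, Pow(Pow(Add(1, Q), 2), -1))), Rational(1, 2)) = Pow(Add(Rational(1, 3657), Mul(-1908, Pow(Pow(Add(1, 4), 2), -1))), Rational(1, 2)) = Pow(Add(Rational(1, 3657), Mul(-1908, Pow(Pow(5, 2), -1))), Rational(1, 2)) = Pow(Add(Rational(1, 3657), Mul(-1908, Pow(25, -1))), Rational(1, 2)) = Pow(Add(Rational(1, 3657), Mul(-1908, Rational(1, 25))), Rational(1, 2)) = Pow(Add(Rational(1, 3657), Rational(-1908, 25)), Rational(1, 2)) = Pow(Rational(-6977531, 91425), Rational(1, 2)) = Mul(Rational(1, 18285), I, Pow(25516830867, Rational(1, 2)))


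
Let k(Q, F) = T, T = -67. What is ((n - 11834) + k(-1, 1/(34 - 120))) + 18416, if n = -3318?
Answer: 3197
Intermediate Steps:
k(Q, F) = -67
((n - 11834) + k(-1, 1/(34 - 120))) + 18416 = ((-3318 - 11834) - 67) + 18416 = (-15152 - 67) + 18416 = -15219 + 18416 = 3197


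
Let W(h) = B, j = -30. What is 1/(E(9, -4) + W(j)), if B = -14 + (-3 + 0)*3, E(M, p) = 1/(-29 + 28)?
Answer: -1/24 ≈ -0.041667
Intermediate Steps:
E(M, p) = -1 (E(M, p) = 1/(-1) = -1)
B = -23 (B = -14 - 3*3 = -14 - 9 = -23)
W(h) = -23
1/(E(9, -4) + W(j)) = 1/(-1 - 23) = 1/(-24) = -1/24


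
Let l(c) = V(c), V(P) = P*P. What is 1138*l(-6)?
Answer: 40968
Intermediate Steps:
V(P) = P**2
l(c) = c**2
1138*l(-6) = 1138*(-6)**2 = 1138*36 = 40968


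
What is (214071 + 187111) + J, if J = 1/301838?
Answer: 121091972517/301838 ≈ 4.0118e+5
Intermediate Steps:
J = 1/301838 ≈ 3.3130e-6
(214071 + 187111) + J = (214071 + 187111) + 1/301838 = 401182 + 1/301838 = 121091972517/301838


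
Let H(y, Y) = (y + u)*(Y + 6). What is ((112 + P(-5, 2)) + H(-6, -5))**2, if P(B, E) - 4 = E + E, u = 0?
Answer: 12996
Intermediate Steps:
H(y, Y) = y*(6 + Y) (H(y, Y) = (y + 0)*(Y + 6) = y*(6 + Y))
P(B, E) = 4 + 2*E (P(B, E) = 4 + (E + E) = 4 + 2*E)
((112 + P(-5, 2)) + H(-6, -5))**2 = ((112 + (4 + 2*2)) - 6*(6 - 5))**2 = ((112 + (4 + 4)) - 6*1)**2 = ((112 + 8) - 6)**2 = (120 - 6)**2 = 114**2 = 12996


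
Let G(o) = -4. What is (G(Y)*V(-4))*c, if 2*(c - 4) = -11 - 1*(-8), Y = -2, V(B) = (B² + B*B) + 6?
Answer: -380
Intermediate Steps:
V(B) = 6 + 2*B² (V(B) = (B² + B²) + 6 = 2*B² + 6 = 6 + 2*B²)
c = 5/2 (c = 4 + (-11 - 1*(-8))/2 = 4 + (-11 + 8)/2 = 4 + (½)*(-3) = 4 - 3/2 = 5/2 ≈ 2.5000)
(G(Y)*V(-4))*c = -4*(6 + 2*(-4)²)*(5/2) = -4*(6 + 2*16)*(5/2) = -4*(6 + 32)*(5/2) = -4*38*(5/2) = -152*5/2 = -380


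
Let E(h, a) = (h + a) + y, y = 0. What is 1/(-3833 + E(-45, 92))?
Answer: -1/3786 ≈ -0.00026413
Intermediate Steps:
E(h, a) = a + h (E(h, a) = (h + a) + 0 = (a + h) + 0 = a + h)
1/(-3833 + E(-45, 92)) = 1/(-3833 + (92 - 45)) = 1/(-3833 + 47) = 1/(-3786) = -1/3786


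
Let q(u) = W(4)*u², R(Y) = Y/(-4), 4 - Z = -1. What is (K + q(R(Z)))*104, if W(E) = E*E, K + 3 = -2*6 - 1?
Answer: 936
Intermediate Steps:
Z = 5 (Z = 4 - 1*(-1) = 4 + 1 = 5)
K = -16 (K = -3 + (-2*6 - 1) = -3 + (-12 - 1) = -3 - 13 = -16)
W(E) = E²
R(Y) = -Y/4 (R(Y) = Y*(-¼) = -Y/4)
q(u) = 16*u² (q(u) = 4²*u² = 16*u²)
(K + q(R(Z)))*104 = (-16 + 16*(-¼*5)²)*104 = (-16 + 16*(-5/4)²)*104 = (-16 + 16*(25/16))*104 = (-16 + 25)*104 = 9*104 = 936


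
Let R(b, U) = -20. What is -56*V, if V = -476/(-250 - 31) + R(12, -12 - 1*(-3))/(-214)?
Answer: -3009552/30067 ≈ -100.09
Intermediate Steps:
V = 53742/30067 (V = -476/(-250 - 31) - 20/(-214) = -476/(-281) - 20*(-1/214) = -476*(-1/281) + 10/107 = 476/281 + 10/107 = 53742/30067 ≈ 1.7874)
-56*V = -56*53742/30067 = -3009552/30067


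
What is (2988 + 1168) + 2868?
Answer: 7024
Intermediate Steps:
(2988 + 1168) + 2868 = 4156 + 2868 = 7024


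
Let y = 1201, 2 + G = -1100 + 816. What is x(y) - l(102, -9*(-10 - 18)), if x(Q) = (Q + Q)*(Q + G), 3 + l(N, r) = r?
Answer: 2197581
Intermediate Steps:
l(N, r) = -3 + r
G = -286 (G = -2 + (-1100 + 816) = -2 - 284 = -286)
x(Q) = 2*Q*(-286 + Q) (x(Q) = (Q + Q)*(Q - 286) = (2*Q)*(-286 + Q) = 2*Q*(-286 + Q))
x(y) - l(102, -9*(-10 - 18)) = 2*1201*(-286 + 1201) - (-3 - 9*(-10 - 18)) = 2*1201*915 - (-3 - 9*(-28)) = 2197830 - (-3 + 252) = 2197830 - 1*249 = 2197830 - 249 = 2197581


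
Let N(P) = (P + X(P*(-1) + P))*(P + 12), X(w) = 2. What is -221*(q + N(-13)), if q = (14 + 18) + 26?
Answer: -15249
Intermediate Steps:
q = 58 (q = 32 + 26 = 58)
N(P) = (2 + P)*(12 + P) (N(P) = (P + 2)*(P + 12) = (2 + P)*(12 + P))
-221*(q + N(-13)) = -221*(58 + (24 + (-13)**2 + 14*(-13))) = -221*(58 + (24 + 169 - 182)) = -221*(58 + 11) = -221*69 = -15249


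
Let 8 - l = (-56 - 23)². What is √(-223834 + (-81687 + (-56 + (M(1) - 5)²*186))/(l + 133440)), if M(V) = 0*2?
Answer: I*√3622006727884317/127207 ≈ 473.11*I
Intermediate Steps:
M(V) = 0
l = -6233 (l = 8 - (-56 - 23)² = 8 - 1*(-79)² = 8 - 1*6241 = 8 - 6241 = -6233)
√(-223834 + (-81687 + (-56 + (M(1) - 5)²*186))/(l + 133440)) = √(-223834 + (-81687 + (-56 + (0 - 5)²*186))/(-6233 + 133440)) = √(-223834 + (-81687 + (-56 + (-5)²*186))/127207) = √(-223834 + (-81687 + (-56 + 25*186))*(1/127207)) = √(-223834 + (-81687 + (-56 + 4650))*(1/127207)) = √(-223834 + (-81687 + 4594)*(1/127207)) = √(-223834 - 77093*1/127207) = √(-223834 - 77093/127207) = √(-28473328731/127207) = I*√3622006727884317/127207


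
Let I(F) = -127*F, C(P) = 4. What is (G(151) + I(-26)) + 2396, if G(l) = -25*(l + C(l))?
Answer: 1823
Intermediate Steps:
G(l) = -100 - 25*l (G(l) = -25*(l + 4) = -25*(4 + l) = -100 - 25*l)
(G(151) + I(-26)) + 2396 = ((-100 - 25*151) - 127*(-26)) + 2396 = ((-100 - 3775) + 3302) + 2396 = (-3875 + 3302) + 2396 = -573 + 2396 = 1823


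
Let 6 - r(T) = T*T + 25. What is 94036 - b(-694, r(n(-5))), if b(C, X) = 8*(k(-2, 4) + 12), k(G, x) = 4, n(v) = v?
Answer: 93908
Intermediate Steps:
r(T) = -19 - T² (r(T) = 6 - (T*T + 25) = 6 - (T² + 25) = 6 - (25 + T²) = 6 + (-25 - T²) = -19 - T²)
b(C, X) = 128 (b(C, X) = 8*(4 + 12) = 8*16 = 128)
94036 - b(-694, r(n(-5))) = 94036 - 1*128 = 94036 - 128 = 93908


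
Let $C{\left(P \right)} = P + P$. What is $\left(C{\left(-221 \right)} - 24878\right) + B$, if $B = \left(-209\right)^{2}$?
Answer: $18361$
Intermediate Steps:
$B = 43681$
$C{\left(P \right)} = 2 P$
$\left(C{\left(-221 \right)} - 24878\right) + B = \left(2 \left(-221\right) - 24878\right) + 43681 = \left(-442 - 24878\right) + 43681 = -25320 + 43681 = 18361$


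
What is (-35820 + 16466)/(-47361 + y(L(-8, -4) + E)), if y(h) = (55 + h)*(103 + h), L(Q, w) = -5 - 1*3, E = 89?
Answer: 19354/22337 ≈ 0.86646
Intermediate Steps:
L(Q, w) = -8 (L(Q, w) = -5 - 3 = -8)
(-35820 + 16466)/(-47361 + y(L(-8, -4) + E)) = (-35820 + 16466)/(-47361 + (5665 + (-8 + 89)² + 158*(-8 + 89))) = -19354/(-47361 + (5665 + 81² + 158*81)) = -19354/(-47361 + (5665 + 6561 + 12798)) = -19354/(-47361 + 25024) = -19354/(-22337) = -19354*(-1/22337) = 19354/22337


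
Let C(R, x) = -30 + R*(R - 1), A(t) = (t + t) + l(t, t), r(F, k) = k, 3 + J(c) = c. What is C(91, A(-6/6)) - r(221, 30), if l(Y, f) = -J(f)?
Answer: 8130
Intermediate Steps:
J(c) = -3 + c
l(Y, f) = 3 - f (l(Y, f) = -(-3 + f) = 3 - f)
A(t) = 3 + t (A(t) = (t + t) + (3 - t) = 2*t + (3 - t) = 3 + t)
C(R, x) = -30 + R*(-1 + R)
C(91, A(-6/6)) - r(221, 30) = (-30 + 91² - 1*91) - 1*30 = (-30 + 8281 - 91) - 30 = 8160 - 30 = 8130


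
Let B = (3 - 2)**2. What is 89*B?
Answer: 89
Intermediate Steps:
B = 1 (B = 1**2 = 1)
89*B = 89*1 = 89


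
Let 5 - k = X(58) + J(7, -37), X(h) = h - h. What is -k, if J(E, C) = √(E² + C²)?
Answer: -5 + √1418 ≈ 32.656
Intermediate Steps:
J(E, C) = √(C² + E²)
X(h) = 0
k = 5 - √1418 (k = 5 - (0 + √((-37)² + 7²)) = 5 - (0 + √(1369 + 49)) = 5 - (0 + √1418) = 5 - √1418 ≈ -32.656)
-k = -(5 - √1418) = -5 + √1418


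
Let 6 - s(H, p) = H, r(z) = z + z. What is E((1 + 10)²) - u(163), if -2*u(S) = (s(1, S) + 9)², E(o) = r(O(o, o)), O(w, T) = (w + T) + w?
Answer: 824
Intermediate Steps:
O(w, T) = T + 2*w (O(w, T) = (T + w) + w = T + 2*w)
r(z) = 2*z
s(H, p) = 6 - H
E(o) = 6*o (E(o) = 2*(o + 2*o) = 2*(3*o) = 6*o)
u(S) = -98 (u(S) = -((6 - 1*1) + 9)²/2 = -((6 - 1) + 9)²/2 = -(5 + 9)²/2 = -½*14² = -½*196 = -98)
E((1 + 10)²) - u(163) = 6*(1 + 10)² - 1*(-98) = 6*11² + 98 = 6*121 + 98 = 726 + 98 = 824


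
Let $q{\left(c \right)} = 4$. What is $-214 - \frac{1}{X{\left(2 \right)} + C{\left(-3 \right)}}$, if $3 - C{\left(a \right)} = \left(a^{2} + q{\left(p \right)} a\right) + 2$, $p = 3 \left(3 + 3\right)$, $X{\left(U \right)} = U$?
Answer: $- \frac{1285}{6} \approx -214.17$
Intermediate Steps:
$p = 18$ ($p = 3 \cdot 6 = 18$)
$C{\left(a \right)} = 1 - a^{2} - 4 a$ ($C{\left(a \right)} = 3 - \left(\left(a^{2} + 4 a\right) + 2\right) = 3 - \left(2 + a^{2} + 4 a\right) = 1 - a^{2} - 4 a$)
$-214 - \frac{1}{X{\left(2 \right)} + C{\left(-3 \right)}} = -214 - \frac{1}{2 - -4} = -214 - \frac{1}{2 + \left(1 - 9 + 12\right)} = -214 - \frac{1}{2 + 4} = -214 - \frac{1}{6} = - \frac{1285}{6}$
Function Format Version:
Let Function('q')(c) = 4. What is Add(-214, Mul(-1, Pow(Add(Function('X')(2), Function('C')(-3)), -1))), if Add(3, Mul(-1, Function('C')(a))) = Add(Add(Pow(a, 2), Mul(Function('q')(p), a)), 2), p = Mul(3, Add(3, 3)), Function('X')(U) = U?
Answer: Rational(-1285, 6) ≈ -214.17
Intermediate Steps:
p = 18 (p = Mul(3, 6) = 18)
Function('C')(a) = Add(1, Mul(-1, Pow(a, 2)), Mul(-4, a)) (Function('C')(a) = Add(3, Mul(-1, Add(Add(Pow(a, 2), Mul(4, a)), 2))) = Add(3, Mul(-1, Add(2, Pow(a, 2), Mul(4, a)))) = Add(3, Add(-2, Mul(-1, Pow(a, 2)), Mul(-4, a))) = Add(1, Mul(-1, Pow(a, 2)), Mul(-4, a)))
Add(-214, Mul(-1, Pow(Add(Function('X')(2), Function('C')(-3)), -1))) = Add(-214, Mul(-1, Pow(Add(2, Add(1, Mul(-1, Pow(-3, 2)), Mul(-4, -3))), -1))) = Add(-214, Mul(-1, Pow(Add(2, Add(1, Mul(-1, 9), 12)), -1))) = Add(-214, Mul(-1, Pow(Add(2, Add(1, -9, 12)), -1))) = Add(-214, Mul(-1, Pow(Add(2, 4), -1))) = Add(-214, Mul(-1, Pow(6, -1))) = Add(-214, Mul(-1, Rational(1, 6))) = Add(-214, Rational(-1, 6)) = Rational(-1285, 6)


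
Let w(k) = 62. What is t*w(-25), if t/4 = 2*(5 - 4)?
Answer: 496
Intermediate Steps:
t = 8 (t = 4*(2*(5 - 4)) = 4*(2*1) = 4*2 = 8)
t*w(-25) = 8*62 = 496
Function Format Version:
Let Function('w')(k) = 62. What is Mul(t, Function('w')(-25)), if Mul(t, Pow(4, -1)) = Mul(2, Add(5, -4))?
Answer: 496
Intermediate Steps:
t = 8 (t = Mul(4, Mul(2, Add(5, -4))) = Mul(4, Mul(2, 1)) = Mul(4, 2) = 8)
Mul(t, Function('w')(-25)) = Mul(8, 62) = 496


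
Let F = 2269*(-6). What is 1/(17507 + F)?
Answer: 1/3893 ≈ 0.00025687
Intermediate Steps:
F = -13614
1/(17507 + F) = 1/(17507 - 13614) = 1/3893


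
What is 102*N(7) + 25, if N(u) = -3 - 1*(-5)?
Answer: 229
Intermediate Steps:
N(u) = 2 (N(u) = -3 + 5 = 2)
102*N(7) + 25 = 102*2 + 25 = 204 + 25 = 229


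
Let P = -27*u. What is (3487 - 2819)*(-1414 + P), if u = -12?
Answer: -728120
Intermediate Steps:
P = 324 (P = -27*(-12) = 324)
(3487 - 2819)*(-1414 + P) = (3487 - 2819)*(-1414 + 324) = 668*(-1090) = -728120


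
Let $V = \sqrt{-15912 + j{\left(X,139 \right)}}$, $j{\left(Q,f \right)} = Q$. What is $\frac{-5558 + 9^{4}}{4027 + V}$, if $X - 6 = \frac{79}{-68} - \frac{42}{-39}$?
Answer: $\frac{3570547604}{14349649415} - \frac{6018 i \sqrt{345275151}}{14349649415} \approx 0.24882 - 0.0077928 i$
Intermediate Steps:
$X = \frac{5229}{884}$ ($X = 6 + \left(\frac{79}{-68} - \frac{42}{-39}\right) = 6 + \left(79 \left(- \frac{1}{68}\right) - - \frac{14}{13}\right) = 6 + \left(- \frac{79}{68} + \frac{14}{13}\right) = 6 - \frac{75}{884} = \frac{5229}{884} \approx 5.9152$)
$V = \frac{3 i \sqrt{345275151}}{442}$ ($V = \sqrt{-15912 + \frac{5229}{884}} = \sqrt{- \frac{14060979}{884}} = \frac{3 i \sqrt{345275151}}{442} \approx 126.12 i$)
$\frac{-5558 + 9^{4}}{4027 + V} = \frac{-5558 + 9^{4}}{4027 + \frac{3 i \sqrt{345275151}}{442}} = \frac{-5558 + 6561}{4027 + \frac{3 i \sqrt{345275151}}{442}} = \frac{1003}{4027 + \frac{3 i \sqrt{345275151}}{442}}$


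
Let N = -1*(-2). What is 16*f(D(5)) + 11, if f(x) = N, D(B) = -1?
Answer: 43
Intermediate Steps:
N = 2
f(x) = 2
16*f(D(5)) + 11 = 16*2 + 11 = 32 + 11 = 43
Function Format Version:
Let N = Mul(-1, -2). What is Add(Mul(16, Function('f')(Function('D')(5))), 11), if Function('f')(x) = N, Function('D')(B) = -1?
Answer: 43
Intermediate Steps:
N = 2
Function('f')(x) = 2
Add(Mul(16, Function('f')(Function('D')(5))), 11) = Add(Mul(16, 2), 11) = Add(32, 11) = 43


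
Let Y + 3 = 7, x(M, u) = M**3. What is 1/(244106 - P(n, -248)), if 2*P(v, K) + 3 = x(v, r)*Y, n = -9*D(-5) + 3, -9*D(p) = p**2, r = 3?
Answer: 2/400407 ≈ 4.9949e-6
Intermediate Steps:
D(p) = -p**2/9
n = 28 (n = -(-1)*(-5)**2 + 3 = -(-1)*25 + 3 = -9*(-25/9) + 3 = 25 + 3 = 28)
Y = 4 (Y = -3 + 7 = 4)
P(v, K) = -3/2 + 2*v**3 (P(v, K) = -3/2 + (v**3*4)/2 = -3/2 + (4*v**3)/2 = -3/2 + 2*v**3)
1/(244106 - P(n, -248)) = 1/(244106 - (-3/2 + 2*28**3)) = 1/(244106 - (-3/2 + 2*21952)) = 1/(244106 - (-3/2 + 43904)) = 1/(244106 - 1*87805/2) = 1/(244106 - 87805/2) = 1/(400407/2) = 2/400407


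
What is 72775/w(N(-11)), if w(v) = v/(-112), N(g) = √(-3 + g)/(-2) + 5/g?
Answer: 896588000/897 - 986246800*I*√14/897 ≈ 9.9954e+5 - 4.1139e+6*I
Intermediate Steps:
N(g) = 5/g - √(-3 + g)/2 (N(g) = √(-3 + g)*(-½) + 5/g = -√(-3 + g)/2 + 5/g = 5/g - √(-3 + g)/2)
w(v) = -v/112 (w(v) = v*(-1/112) = -v/112)
72775/w(N(-11)) = 72775/((-(5/(-11) - √(-3 - 11)/2)/112)) = 72775/((-(5*(-1/11) - I*√14/2)/112)) = 72775/((-(-5/11 - I*√14/2)/112)) = 72775/(5/1232 + I*√14/224)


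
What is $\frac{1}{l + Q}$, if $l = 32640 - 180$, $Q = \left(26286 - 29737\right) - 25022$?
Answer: $\frac{1}{3987} \approx 0.00025081$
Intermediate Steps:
$Q = -28473$ ($Q = -3451 - 25022 = -28473$)
$l = 32460$
$\frac{1}{l + Q} = \frac{1}{32460 - 28473} = \frac{1}{3987}$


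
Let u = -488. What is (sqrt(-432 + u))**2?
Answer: -920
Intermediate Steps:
(sqrt(-432 + u))**2 = (sqrt(-432 - 488))**2 = (sqrt(-920))**2 = (2*I*sqrt(230))**2 = -920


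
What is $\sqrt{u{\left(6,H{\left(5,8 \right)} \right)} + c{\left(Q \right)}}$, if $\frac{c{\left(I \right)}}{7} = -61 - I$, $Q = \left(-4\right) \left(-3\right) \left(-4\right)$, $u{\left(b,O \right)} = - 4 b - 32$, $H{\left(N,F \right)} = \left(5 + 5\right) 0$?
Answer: $7 i \sqrt{3} \approx 12.124 i$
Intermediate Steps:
$H{\left(N,F \right)} = 0$ ($H{\left(N,F \right)} = 10 \cdot 0 = 0$)
$u{\left(b,O \right)} = -32 - 4 b$
$Q = -48$ ($Q = 12 \left(-4\right) = -48$)
$c{\left(I \right)} = -427 - 7 I$ ($c{\left(I \right)} = 7 \left(-61 - I\right) = -427 - 7 I$)
$\sqrt{u{\left(6,H{\left(5,8 \right)} \right)} + c{\left(Q \right)}} = \sqrt{\left(-32 - 24\right) - 91} = \sqrt{\left(-32 - 24\right) + \left(-427 + 336\right)} = \sqrt{-56 - 91} = \sqrt{-147} = 7 i \sqrt{3}$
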